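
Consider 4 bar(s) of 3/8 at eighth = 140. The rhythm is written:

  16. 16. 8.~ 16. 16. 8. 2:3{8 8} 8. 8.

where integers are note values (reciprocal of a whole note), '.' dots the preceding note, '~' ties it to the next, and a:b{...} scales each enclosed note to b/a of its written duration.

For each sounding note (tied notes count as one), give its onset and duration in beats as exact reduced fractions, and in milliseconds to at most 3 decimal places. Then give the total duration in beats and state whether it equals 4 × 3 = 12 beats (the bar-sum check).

1) 0.0ms=0b +321.429ms=3/4b
2) 321.429ms=3/4b +321.429ms=3/4b
3) 642.857ms=3/2b +964.286ms=9/4b
4) 1607.143ms=15/4b +321.429ms=3/4b
5) 1928.571ms=9/2b +642.857ms=3/2b
6) 2571.429ms=6b +642.857ms=3/2b
7) 3214.286ms=15/2b +642.857ms=3/2b
8) 3857.143ms=9b +642.857ms=3/2b
9) 4500.0ms=21/2b +642.857ms=3/2b
Σ=12b of 12 (140bpm 3/8) — PASS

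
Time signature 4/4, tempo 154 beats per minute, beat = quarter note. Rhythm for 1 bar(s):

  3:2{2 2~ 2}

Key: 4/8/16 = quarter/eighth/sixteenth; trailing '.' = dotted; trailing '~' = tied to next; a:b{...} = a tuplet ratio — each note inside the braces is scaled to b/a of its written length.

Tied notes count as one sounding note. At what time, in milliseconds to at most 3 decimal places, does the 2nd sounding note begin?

note 2 onset = 4/3b = 519.481ms

1. 0.0ms @ 0 + 519.481ms (4/3)
2. 519.481ms @ 4/3 + 1038.961ms (8/3)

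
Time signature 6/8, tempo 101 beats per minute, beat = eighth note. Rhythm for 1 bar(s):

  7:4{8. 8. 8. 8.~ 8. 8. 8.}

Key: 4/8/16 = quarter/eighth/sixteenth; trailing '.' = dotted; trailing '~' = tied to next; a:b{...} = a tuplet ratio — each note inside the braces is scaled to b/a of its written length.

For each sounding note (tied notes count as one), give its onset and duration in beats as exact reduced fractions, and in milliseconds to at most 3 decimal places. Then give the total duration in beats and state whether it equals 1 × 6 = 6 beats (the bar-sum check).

1) 0.0ms=0b +509.194ms=6/7b
2) 509.194ms=6/7b +509.194ms=6/7b
3) 1018.388ms=12/7b +509.194ms=6/7b
4) 1527.581ms=18/7b +1018.388ms=12/7b
5) 2545.969ms=30/7b +509.194ms=6/7b
6) 3055.163ms=36/7b +509.194ms=6/7b
Σ=6b of 6 (101bpm 6/8) — PASS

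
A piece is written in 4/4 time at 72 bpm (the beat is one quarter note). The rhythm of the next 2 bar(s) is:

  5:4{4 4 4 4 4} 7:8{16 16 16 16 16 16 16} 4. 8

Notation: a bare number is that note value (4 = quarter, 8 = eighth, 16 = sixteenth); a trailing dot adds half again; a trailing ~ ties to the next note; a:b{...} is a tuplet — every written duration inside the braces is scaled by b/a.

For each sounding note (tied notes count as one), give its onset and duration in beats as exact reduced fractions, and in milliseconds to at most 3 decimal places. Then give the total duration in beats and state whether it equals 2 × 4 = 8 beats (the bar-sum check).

1) 0.0ms=0b +666.667ms=4/5b
2) 666.667ms=4/5b +666.667ms=4/5b
3) 1333.333ms=8/5b +666.667ms=4/5b
4) 2000.0ms=12/5b +666.667ms=4/5b
5) 2666.667ms=16/5b +666.667ms=4/5b
6) 3333.333ms=4b +238.095ms=2/7b
7) 3571.429ms=30/7b +238.095ms=2/7b
8) 3809.524ms=32/7b +238.095ms=2/7b
9) 4047.619ms=34/7b +238.095ms=2/7b
10) 4285.714ms=36/7b +238.095ms=2/7b
11) 4523.81ms=38/7b +238.095ms=2/7b
12) 4761.905ms=40/7b +238.095ms=2/7b
13) 5000.0ms=6b +1250.0ms=3/2b
14) 6250.0ms=15/2b +416.667ms=1/2b
Σ=8b of 8 (72bpm 4/4) — PASS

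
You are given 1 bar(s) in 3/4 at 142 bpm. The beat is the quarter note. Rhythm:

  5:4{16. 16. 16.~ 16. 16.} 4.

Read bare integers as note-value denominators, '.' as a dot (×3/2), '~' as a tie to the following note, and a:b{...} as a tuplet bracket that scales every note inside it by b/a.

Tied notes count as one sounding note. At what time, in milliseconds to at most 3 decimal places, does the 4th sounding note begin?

note 4 onset = 6/5b = 507.042ms

1. 0.0ms @ 0 + 126.761ms (3/10)
2. 126.761ms @ 3/10 + 126.761ms (3/10)
3. 253.521ms @ 3/5 + 253.521ms (3/5)
4. 507.042ms @ 6/5 + 126.761ms (3/10)
5. 633.803ms @ 3/2 + 633.803ms (3/2)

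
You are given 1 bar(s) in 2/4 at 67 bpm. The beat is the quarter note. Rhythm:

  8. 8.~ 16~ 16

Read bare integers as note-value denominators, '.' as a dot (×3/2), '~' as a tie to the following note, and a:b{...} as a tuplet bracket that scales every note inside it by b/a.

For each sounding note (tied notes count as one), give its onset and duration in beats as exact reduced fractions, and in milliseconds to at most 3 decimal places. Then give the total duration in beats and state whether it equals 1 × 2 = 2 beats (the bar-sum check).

1) 0.0ms=0b +671.642ms=3/4b
2) 671.642ms=3/4b +1119.403ms=5/4b
Σ=2b of 2 (67bpm 2/4) — PASS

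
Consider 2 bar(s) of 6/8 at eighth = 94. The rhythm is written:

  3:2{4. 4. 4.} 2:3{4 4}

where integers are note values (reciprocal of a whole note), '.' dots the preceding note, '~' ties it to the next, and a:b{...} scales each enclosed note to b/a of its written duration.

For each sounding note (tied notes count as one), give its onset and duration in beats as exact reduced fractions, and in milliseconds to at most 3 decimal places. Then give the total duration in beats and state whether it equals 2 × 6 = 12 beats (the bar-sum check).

1) 0.0ms=0b +1276.596ms=2b
2) 1276.596ms=2b +1276.596ms=2b
3) 2553.191ms=4b +1276.596ms=2b
4) 3829.787ms=6b +1914.894ms=3b
5) 5744.681ms=9b +1914.894ms=3b
Σ=12b of 12 (94bpm 6/8) — PASS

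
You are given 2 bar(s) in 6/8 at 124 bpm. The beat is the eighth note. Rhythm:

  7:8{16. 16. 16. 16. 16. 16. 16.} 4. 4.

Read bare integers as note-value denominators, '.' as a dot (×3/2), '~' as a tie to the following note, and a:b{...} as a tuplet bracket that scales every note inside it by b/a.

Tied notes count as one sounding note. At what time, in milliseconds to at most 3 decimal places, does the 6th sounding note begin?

note 6 onset = 30/7b = 2073.733ms

1. 0.0ms @ 0 + 414.747ms (6/7)
2. 414.747ms @ 6/7 + 414.747ms (6/7)
3. 829.493ms @ 12/7 + 414.747ms (6/7)
4. 1244.24ms @ 18/7 + 414.747ms (6/7)
5. 1658.986ms @ 24/7 + 414.747ms (6/7)
6. 2073.733ms @ 30/7 + 414.747ms (6/7)
7. 2488.479ms @ 36/7 + 414.747ms (6/7)
8. 2903.226ms @ 6 + 1451.613ms (3)
9. 4354.839ms @ 9 + 1451.613ms (3)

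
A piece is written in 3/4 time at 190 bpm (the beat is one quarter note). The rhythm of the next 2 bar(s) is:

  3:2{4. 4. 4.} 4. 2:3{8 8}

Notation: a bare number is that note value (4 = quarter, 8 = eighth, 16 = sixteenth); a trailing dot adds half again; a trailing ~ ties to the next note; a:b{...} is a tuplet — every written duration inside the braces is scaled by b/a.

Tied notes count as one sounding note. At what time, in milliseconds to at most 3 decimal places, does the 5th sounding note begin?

note 5 onset = 9/2b = 1421.053ms

1. 0.0ms @ 0 + 315.789ms (1)
2. 315.789ms @ 1 + 315.789ms (1)
3. 631.579ms @ 2 + 315.789ms (1)
4. 947.368ms @ 3 + 473.684ms (3/2)
5. 1421.053ms @ 9/2 + 236.842ms (3/4)
6. 1657.895ms @ 21/4 + 236.842ms (3/4)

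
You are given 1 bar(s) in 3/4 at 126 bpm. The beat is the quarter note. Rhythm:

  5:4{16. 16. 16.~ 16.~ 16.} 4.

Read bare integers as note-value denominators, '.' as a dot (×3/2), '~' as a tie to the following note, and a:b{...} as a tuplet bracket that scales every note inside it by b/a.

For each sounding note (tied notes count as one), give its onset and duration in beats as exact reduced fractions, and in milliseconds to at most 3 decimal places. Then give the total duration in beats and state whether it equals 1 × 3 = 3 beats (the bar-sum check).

1) 0.0ms=0b +142.857ms=3/10b
2) 142.857ms=3/10b +142.857ms=3/10b
3) 285.714ms=3/5b +428.571ms=9/10b
4) 714.286ms=3/2b +714.286ms=3/2b
Σ=3b of 3 (126bpm 3/4) — PASS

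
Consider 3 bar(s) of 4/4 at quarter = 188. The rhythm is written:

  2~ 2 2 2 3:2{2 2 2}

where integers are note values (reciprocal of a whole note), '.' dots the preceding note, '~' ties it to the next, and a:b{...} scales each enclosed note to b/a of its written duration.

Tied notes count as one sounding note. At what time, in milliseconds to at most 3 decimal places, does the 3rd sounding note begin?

1. 0.0ms @ 0 + 1276.596ms (4)
2. 1276.596ms @ 4 + 638.298ms (2)
3. 1914.894ms @ 6 + 638.298ms (2)
4. 2553.191ms @ 8 + 425.532ms (4/3)
5. 2978.723ms @ 28/3 + 425.532ms (4/3)
6. 3404.255ms @ 32/3 + 425.532ms (4/3)

note 3 onset = 6b = 1914.894ms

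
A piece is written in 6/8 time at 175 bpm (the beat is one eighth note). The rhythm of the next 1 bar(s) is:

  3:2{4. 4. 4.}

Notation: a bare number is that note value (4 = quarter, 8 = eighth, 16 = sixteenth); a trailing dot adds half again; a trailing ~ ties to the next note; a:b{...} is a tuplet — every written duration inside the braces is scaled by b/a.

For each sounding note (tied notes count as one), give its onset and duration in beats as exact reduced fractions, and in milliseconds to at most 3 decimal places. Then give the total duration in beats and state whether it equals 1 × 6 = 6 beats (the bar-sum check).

1) 0.0ms=0b +685.714ms=2b
2) 685.714ms=2b +685.714ms=2b
3) 1371.429ms=4b +685.714ms=2b
Σ=6b of 6 (175bpm 6/8) — PASS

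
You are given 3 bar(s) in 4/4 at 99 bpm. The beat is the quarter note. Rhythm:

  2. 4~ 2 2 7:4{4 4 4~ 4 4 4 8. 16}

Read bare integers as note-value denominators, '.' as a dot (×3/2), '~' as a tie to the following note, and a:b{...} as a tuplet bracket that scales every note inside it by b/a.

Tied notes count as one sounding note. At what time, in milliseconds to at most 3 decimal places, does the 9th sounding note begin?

note 9 onset = 80/7b = 6926.407ms

1. 0.0ms @ 0 + 1818.182ms (3)
2. 1818.182ms @ 3 + 1818.182ms (3)
3. 3636.364ms @ 6 + 1212.121ms (2)
4. 4848.485ms @ 8 + 346.32ms (4/7)
5. 5194.805ms @ 60/7 + 346.32ms (4/7)
6. 5541.126ms @ 64/7 + 692.641ms (8/7)
7. 6233.766ms @ 72/7 + 346.32ms (4/7)
8. 6580.087ms @ 76/7 + 346.32ms (4/7)
9. 6926.407ms @ 80/7 + 259.74ms (3/7)
10. 7186.147ms @ 83/7 + 86.58ms (1/7)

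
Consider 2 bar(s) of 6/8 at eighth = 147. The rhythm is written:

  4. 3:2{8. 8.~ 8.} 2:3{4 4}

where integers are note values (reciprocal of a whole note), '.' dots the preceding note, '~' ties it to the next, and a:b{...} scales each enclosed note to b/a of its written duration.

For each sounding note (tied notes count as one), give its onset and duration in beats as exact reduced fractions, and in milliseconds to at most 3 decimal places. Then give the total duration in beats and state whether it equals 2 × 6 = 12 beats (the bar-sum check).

1) 0.0ms=0b +1224.49ms=3b
2) 1224.49ms=3b +408.163ms=1b
3) 1632.653ms=4b +816.327ms=2b
4) 2448.98ms=6b +1224.49ms=3b
5) 3673.469ms=9b +1224.49ms=3b
Σ=12b of 12 (147bpm 6/8) — PASS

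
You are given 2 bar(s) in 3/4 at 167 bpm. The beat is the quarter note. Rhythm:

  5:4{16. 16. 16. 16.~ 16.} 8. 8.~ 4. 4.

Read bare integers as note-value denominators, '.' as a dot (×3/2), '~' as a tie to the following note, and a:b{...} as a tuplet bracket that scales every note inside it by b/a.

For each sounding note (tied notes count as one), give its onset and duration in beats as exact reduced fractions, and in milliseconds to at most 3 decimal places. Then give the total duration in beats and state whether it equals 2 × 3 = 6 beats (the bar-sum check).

1) 0.0ms=0b +107.784ms=3/10b
2) 107.784ms=3/10b +107.784ms=3/10b
3) 215.569ms=3/5b +107.784ms=3/10b
4) 323.353ms=9/10b +215.569ms=3/5b
5) 538.922ms=3/2b +269.461ms=3/4b
6) 808.383ms=9/4b +808.383ms=9/4b
7) 1616.766ms=9/2b +538.922ms=3/2b
Σ=6b of 6 (167bpm 3/4) — PASS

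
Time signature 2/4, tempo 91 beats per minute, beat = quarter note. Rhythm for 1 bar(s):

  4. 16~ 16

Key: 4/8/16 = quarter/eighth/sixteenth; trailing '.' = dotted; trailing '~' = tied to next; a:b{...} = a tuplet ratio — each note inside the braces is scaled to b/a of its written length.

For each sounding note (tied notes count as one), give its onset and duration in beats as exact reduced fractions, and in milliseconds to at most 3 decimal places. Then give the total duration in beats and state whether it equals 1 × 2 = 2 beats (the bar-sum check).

1) 0.0ms=0b +989.011ms=3/2b
2) 989.011ms=3/2b +329.67ms=1/2b
Σ=2b of 2 (91bpm 2/4) — PASS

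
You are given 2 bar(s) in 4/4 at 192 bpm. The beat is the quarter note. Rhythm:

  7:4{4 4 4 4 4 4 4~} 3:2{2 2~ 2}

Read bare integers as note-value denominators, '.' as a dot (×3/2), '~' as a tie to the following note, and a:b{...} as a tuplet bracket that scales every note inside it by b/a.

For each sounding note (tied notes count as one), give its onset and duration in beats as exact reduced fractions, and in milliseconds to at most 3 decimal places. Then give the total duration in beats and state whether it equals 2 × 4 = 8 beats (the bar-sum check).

1) 0.0ms=0b +178.571ms=4/7b
2) 178.571ms=4/7b +178.571ms=4/7b
3) 357.143ms=8/7b +178.571ms=4/7b
4) 535.714ms=12/7b +178.571ms=4/7b
5) 714.286ms=16/7b +178.571ms=4/7b
6) 892.857ms=20/7b +178.571ms=4/7b
7) 1071.429ms=24/7b +595.238ms=40/21b
8) 1666.667ms=16/3b +833.333ms=8/3b
Σ=8b of 8 (192bpm 4/4) — PASS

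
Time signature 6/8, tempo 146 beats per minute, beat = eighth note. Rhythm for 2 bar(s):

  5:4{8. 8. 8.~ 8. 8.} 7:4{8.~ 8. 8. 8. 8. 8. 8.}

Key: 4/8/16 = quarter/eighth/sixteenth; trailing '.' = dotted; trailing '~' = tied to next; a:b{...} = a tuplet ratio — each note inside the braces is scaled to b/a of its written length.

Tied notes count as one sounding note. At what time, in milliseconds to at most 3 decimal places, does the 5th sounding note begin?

1. 0.0ms @ 0 + 493.151ms (6/5)
2. 493.151ms @ 6/5 + 493.151ms (6/5)
3. 986.301ms @ 12/5 + 986.301ms (12/5)
4. 1972.603ms @ 24/5 + 493.151ms (6/5)
5. 2465.753ms @ 6 + 704.501ms (12/7)
6. 3170.254ms @ 54/7 + 352.25ms (6/7)
7. 3522.505ms @ 60/7 + 352.25ms (6/7)
8. 3874.755ms @ 66/7 + 352.25ms (6/7)
9. 4227.006ms @ 72/7 + 352.25ms (6/7)
10. 4579.256ms @ 78/7 + 352.25ms (6/7)

note 5 onset = 6b = 2465.753ms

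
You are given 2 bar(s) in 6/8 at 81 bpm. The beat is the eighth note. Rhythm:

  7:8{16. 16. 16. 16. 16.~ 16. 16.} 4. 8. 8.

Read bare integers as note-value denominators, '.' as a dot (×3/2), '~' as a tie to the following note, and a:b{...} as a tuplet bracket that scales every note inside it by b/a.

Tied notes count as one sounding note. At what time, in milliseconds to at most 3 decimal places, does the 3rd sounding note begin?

note 3 onset = 12/7b = 1269.841ms

1. 0.0ms @ 0 + 634.921ms (6/7)
2. 634.921ms @ 6/7 + 634.921ms (6/7)
3. 1269.841ms @ 12/7 + 634.921ms (6/7)
4. 1904.762ms @ 18/7 + 634.921ms (6/7)
5. 2539.683ms @ 24/7 + 1269.841ms (12/7)
6. 3809.524ms @ 36/7 + 634.921ms (6/7)
7. 4444.444ms @ 6 + 2222.222ms (3)
8. 6666.667ms @ 9 + 1111.111ms (3/2)
9. 7777.778ms @ 21/2 + 1111.111ms (3/2)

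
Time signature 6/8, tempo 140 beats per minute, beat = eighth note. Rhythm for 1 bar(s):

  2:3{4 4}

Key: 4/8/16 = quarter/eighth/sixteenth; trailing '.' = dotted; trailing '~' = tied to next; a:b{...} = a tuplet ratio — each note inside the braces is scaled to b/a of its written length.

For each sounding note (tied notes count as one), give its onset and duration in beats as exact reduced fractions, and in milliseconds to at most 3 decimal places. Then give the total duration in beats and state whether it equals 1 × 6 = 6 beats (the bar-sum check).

1) 0.0ms=0b +1285.714ms=3b
2) 1285.714ms=3b +1285.714ms=3b
Σ=6b of 6 (140bpm 6/8) — PASS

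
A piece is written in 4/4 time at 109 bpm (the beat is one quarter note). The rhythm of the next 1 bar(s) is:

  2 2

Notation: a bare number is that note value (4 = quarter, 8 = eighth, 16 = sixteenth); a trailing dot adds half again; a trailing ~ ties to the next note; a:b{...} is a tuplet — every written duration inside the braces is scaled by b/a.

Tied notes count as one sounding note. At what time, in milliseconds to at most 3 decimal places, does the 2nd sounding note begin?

note 2 onset = 2b = 1100.917ms

1. 0.0ms @ 0 + 1100.917ms (2)
2. 1100.917ms @ 2 + 1100.917ms (2)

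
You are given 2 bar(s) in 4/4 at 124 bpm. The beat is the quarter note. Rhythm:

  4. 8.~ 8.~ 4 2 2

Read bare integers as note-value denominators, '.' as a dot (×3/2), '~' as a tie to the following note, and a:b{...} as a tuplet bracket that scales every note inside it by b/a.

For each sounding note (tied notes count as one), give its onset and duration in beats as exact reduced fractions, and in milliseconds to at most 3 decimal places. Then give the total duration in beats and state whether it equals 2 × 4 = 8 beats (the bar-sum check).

1) 0.0ms=0b +725.806ms=3/2b
2) 725.806ms=3/2b +1209.677ms=5/2b
3) 1935.484ms=4b +967.742ms=2b
4) 2903.226ms=6b +967.742ms=2b
Σ=8b of 8 (124bpm 4/4) — PASS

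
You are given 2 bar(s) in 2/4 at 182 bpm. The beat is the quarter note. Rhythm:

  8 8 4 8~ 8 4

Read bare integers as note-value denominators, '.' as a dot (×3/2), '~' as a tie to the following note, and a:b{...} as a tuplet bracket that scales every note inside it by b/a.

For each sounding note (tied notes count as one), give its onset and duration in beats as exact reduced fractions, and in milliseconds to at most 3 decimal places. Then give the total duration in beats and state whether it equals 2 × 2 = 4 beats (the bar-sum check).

1) 0.0ms=0b +164.835ms=1/2b
2) 164.835ms=1/2b +164.835ms=1/2b
3) 329.67ms=1b +329.67ms=1b
4) 659.341ms=2b +329.67ms=1b
5) 989.011ms=3b +329.67ms=1b
Σ=4b of 4 (182bpm 2/4) — PASS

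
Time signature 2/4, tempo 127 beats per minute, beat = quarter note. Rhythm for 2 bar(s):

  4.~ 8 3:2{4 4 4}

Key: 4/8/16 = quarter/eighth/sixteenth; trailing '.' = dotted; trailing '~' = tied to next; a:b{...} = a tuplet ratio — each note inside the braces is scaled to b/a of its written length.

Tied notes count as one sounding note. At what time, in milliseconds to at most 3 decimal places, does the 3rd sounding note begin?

1. 0.0ms @ 0 + 944.882ms (2)
2. 944.882ms @ 2 + 314.961ms (2/3)
3. 1259.843ms @ 8/3 + 314.961ms (2/3)
4. 1574.803ms @ 10/3 + 314.961ms (2/3)

note 3 onset = 8/3b = 1259.843ms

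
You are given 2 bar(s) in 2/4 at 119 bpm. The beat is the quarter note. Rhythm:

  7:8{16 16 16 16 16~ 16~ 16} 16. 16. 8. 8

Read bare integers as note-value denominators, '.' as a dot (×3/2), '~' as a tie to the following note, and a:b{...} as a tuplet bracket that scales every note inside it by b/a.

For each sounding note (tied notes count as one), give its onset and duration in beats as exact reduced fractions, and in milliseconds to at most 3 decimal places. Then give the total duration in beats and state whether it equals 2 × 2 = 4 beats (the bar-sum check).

1) 0.0ms=0b +144.058ms=2/7b
2) 144.058ms=2/7b +144.058ms=2/7b
3) 288.115ms=4/7b +144.058ms=2/7b
4) 432.173ms=6/7b +144.058ms=2/7b
5) 576.23ms=8/7b +432.173ms=6/7b
6) 1008.403ms=2b +189.076ms=3/8b
7) 1197.479ms=19/8b +189.076ms=3/8b
8) 1386.555ms=11/4b +378.151ms=3/4b
9) 1764.706ms=7/2b +252.101ms=1/2b
Σ=4b of 4 (119bpm 2/4) — PASS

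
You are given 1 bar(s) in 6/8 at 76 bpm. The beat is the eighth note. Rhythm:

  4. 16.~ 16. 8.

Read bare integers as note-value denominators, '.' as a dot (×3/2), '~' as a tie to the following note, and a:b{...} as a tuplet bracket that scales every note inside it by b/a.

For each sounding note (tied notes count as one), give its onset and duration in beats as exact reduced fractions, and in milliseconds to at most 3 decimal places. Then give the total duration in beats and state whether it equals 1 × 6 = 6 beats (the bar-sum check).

1) 0.0ms=0b +2368.421ms=3b
2) 2368.421ms=3b +1184.211ms=3/2b
3) 3552.632ms=9/2b +1184.211ms=3/2b
Σ=6b of 6 (76bpm 6/8) — PASS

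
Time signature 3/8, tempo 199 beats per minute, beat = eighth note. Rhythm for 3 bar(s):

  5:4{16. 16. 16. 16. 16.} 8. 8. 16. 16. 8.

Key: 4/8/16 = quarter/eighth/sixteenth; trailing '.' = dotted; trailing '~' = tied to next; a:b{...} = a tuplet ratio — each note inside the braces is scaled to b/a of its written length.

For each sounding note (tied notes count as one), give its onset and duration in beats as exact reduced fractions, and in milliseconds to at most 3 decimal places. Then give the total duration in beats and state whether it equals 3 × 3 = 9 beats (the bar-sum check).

1) 0.0ms=0b +180.905ms=3/5b
2) 180.905ms=3/5b +180.905ms=3/5b
3) 361.809ms=6/5b +180.905ms=3/5b
4) 542.714ms=9/5b +180.905ms=3/5b
5) 723.618ms=12/5b +180.905ms=3/5b
6) 904.523ms=3b +452.261ms=3/2b
7) 1356.784ms=9/2b +452.261ms=3/2b
8) 1809.045ms=6b +226.131ms=3/4b
9) 2035.176ms=27/4b +226.131ms=3/4b
10) 2261.307ms=15/2b +452.261ms=3/2b
Σ=9b of 9 (199bpm 3/8) — PASS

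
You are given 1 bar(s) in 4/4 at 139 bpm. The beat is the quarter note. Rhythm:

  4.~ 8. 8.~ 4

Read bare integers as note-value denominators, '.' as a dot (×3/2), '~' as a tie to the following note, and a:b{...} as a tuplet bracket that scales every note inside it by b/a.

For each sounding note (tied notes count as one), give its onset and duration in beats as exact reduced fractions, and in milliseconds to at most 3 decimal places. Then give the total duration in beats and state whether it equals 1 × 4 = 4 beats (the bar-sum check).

1) 0.0ms=0b +971.223ms=9/4b
2) 971.223ms=9/4b +755.396ms=7/4b
Σ=4b of 4 (139bpm 4/4) — PASS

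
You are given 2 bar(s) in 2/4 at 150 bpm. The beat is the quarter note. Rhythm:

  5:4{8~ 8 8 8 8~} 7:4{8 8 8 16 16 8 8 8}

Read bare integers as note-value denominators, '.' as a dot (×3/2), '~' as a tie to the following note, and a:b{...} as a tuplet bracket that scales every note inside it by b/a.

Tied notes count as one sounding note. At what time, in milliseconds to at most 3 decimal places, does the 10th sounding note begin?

1. 0.0ms @ 0 + 320.0ms (4/5)
2. 320.0ms @ 4/5 + 160.0ms (2/5)
3. 480.0ms @ 6/5 + 160.0ms (2/5)
4. 640.0ms @ 8/5 + 274.286ms (24/35)
5. 914.286ms @ 16/7 + 114.286ms (2/7)
6. 1028.571ms @ 18/7 + 114.286ms (2/7)
7. 1142.857ms @ 20/7 + 57.143ms (1/7)
8. 1200.0ms @ 3 + 57.143ms (1/7)
9. 1257.143ms @ 22/7 + 114.286ms (2/7)
10. 1371.429ms @ 24/7 + 114.286ms (2/7)
11. 1485.714ms @ 26/7 + 114.286ms (2/7)

note 10 onset = 24/7b = 1371.429ms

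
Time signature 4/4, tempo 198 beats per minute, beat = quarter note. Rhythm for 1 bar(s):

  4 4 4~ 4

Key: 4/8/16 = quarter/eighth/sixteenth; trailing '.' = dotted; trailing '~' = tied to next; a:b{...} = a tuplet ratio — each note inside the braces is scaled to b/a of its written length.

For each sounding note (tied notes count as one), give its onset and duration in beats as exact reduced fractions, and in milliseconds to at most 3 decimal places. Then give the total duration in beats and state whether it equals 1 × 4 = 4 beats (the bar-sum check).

1) 0.0ms=0b +303.03ms=1b
2) 303.03ms=1b +303.03ms=1b
3) 606.061ms=2b +606.061ms=2b
Σ=4b of 4 (198bpm 4/4) — PASS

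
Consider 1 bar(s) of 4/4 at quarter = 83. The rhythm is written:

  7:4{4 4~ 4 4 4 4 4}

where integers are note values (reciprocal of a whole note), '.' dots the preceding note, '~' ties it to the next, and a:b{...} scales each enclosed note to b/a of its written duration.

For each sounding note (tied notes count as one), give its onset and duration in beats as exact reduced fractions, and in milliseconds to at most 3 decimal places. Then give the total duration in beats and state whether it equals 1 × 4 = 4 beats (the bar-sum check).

1) 0.0ms=0b +413.081ms=4/7b
2) 413.081ms=4/7b +826.162ms=8/7b
3) 1239.243ms=12/7b +413.081ms=4/7b
4) 1652.324ms=16/7b +413.081ms=4/7b
5) 2065.404ms=20/7b +413.081ms=4/7b
6) 2478.485ms=24/7b +413.081ms=4/7b
Σ=4b of 4 (83bpm 4/4) — PASS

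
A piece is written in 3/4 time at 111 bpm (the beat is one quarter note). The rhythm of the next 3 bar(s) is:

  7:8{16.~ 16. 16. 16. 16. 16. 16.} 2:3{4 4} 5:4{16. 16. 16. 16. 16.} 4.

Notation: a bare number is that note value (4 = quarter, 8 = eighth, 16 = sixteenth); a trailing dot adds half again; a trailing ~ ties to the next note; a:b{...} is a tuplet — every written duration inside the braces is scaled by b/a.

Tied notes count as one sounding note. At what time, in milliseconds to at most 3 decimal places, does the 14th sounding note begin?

1. 0.0ms @ 0 + 463.32ms (6/7)
2. 463.32ms @ 6/7 + 231.66ms (3/7)
3. 694.981ms @ 9/7 + 231.66ms (3/7)
4. 926.641ms @ 12/7 + 231.66ms (3/7)
5. 1158.301ms @ 15/7 + 231.66ms (3/7)
6. 1389.961ms @ 18/7 + 231.66ms (3/7)
7. 1621.622ms @ 3 + 810.811ms (3/2)
8. 2432.432ms @ 9/2 + 810.811ms (3/2)
9. 3243.243ms @ 6 + 162.162ms (3/10)
10. 3405.405ms @ 63/10 + 162.162ms (3/10)
11. 3567.568ms @ 33/5 + 162.162ms (3/10)
12. 3729.73ms @ 69/10 + 162.162ms (3/10)
13. 3891.892ms @ 36/5 + 162.162ms (3/10)
14. 4054.054ms @ 15/2 + 810.811ms (3/2)

note 14 onset = 15/2b = 4054.054ms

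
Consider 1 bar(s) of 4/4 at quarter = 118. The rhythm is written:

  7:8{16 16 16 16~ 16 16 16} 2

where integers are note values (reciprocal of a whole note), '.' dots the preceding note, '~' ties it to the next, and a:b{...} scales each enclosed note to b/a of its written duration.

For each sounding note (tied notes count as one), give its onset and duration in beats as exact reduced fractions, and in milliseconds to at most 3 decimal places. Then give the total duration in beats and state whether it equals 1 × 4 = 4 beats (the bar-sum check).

1) 0.0ms=0b +145.278ms=2/7b
2) 145.278ms=2/7b +145.278ms=2/7b
3) 290.557ms=4/7b +145.278ms=2/7b
4) 435.835ms=6/7b +290.557ms=4/7b
5) 726.392ms=10/7b +145.278ms=2/7b
6) 871.671ms=12/7b +145.278ms=2/7b
7) 1016.949ms=2b +1016.949ms=2b
Σ=4b of 4 (118bpm 4/4) — PASS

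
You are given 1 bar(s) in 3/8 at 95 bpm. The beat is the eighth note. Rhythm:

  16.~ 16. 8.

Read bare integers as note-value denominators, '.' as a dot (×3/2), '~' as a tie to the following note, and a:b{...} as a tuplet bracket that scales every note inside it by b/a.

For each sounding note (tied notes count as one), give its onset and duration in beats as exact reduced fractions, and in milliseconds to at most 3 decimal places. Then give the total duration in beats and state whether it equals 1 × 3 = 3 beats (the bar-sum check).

1) 0.0ms=0b +947.368ms=3/2b
2) 947.368ms=3/2b +947.368ms=3/2b
Σ=3b of 3 (95bpm 3/8) — PASS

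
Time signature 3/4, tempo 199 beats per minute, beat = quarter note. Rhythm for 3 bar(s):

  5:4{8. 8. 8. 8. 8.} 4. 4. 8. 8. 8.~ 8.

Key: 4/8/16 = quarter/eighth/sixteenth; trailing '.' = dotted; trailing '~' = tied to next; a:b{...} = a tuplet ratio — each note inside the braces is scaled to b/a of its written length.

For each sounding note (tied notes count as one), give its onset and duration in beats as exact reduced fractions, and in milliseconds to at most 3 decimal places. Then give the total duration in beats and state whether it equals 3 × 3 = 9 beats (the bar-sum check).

1) 0.0ms=0b +180.905ms=3/5b
2) 180.905ms=3/5b +180.905ms=3/5b
3) 361.809ms=6/5b +180.905ms=3/5b
4) 542.714ms=9/5b +180.905ms=3/5b
5) 723.618ms=12/5b +180.905ms=3/5b
6) 904.523ms=3b +452.261ms=3/2b
7) 1356.784ms=9/2b +452.261ms=3/2b
8) 1809.045ms=6b +226.131ms=3/4b
9) 2035.176ms=27/4b +226.131ms=3/4b
10) 2261.307ms=15/2b +452.261ms=3/2b
Σ=9b of 9 (199bpm 3/4) — PASS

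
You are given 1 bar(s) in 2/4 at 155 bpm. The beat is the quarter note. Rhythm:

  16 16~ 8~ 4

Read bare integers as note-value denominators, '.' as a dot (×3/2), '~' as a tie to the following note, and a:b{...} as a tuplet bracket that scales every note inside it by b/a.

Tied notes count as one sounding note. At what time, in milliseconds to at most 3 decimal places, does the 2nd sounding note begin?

note 2 onset = 1/4b = 96.774ms

1. 0.0ms @ 0 + 96.774ms (1/4)
2. 96.774ms @ 1/4 + 677.419ms (7/4)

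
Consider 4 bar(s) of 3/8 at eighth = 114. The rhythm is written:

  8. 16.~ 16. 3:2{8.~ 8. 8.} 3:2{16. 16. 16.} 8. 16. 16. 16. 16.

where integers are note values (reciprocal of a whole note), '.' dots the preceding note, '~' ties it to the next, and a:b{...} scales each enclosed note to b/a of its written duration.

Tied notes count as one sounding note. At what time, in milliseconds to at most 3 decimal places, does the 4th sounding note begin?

note 4 onset = 5b = 2631.579ms

1. 0.0ms @ 0 + 789.474ms (3/2)
2. 789.474ms @ 3/2 + 789.474ms (3/2)
3. 1578.947ms @ 3 + 1052.632ms (2)
4. 2631.579ms @ 5 + 526.316ms (1)
5. 3157.895ms @ 6 + 263.158ms (1/2)
6. 3421.053ms @ 13/2 + 263.158ms (1/2)
7. 3684.211ms @ 7 + 263.158ms (1/2)
8. 3947.368ms @ 15/2 + 789.474ms (3/2)
9. 4736.842ms @ 9 + 394.737ms (3/4)
10. 5131.579ms @ 39/4 + 394.737ms (3/4)
11. 5526.316ms @ 21/2 + 394.737ms (3/4)
12. 5921.053ms @ 45/4 + 394.737ms (3/4)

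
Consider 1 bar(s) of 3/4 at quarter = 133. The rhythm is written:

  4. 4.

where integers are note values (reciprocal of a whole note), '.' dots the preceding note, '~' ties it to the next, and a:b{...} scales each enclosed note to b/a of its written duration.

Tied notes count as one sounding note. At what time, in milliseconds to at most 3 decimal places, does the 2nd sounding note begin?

note 2 onset = 3/2b = 676.692ms

1. 0.0ms @ 0 + 676.692ms (3/2)
2. 676.692ms @ 3/2 + 676.692ms (3/2)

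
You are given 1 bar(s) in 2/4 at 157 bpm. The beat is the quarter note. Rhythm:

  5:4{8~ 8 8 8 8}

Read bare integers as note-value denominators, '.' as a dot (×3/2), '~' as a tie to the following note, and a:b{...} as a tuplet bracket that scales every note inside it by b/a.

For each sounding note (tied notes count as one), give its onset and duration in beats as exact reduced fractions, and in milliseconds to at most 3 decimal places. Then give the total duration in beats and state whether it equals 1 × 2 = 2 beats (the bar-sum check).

1) 0.0ms=0b +305.732ms=4/5b
2) 305.732ms=4/5b +152.866ms=2/5b
3) 458.599ms=6/5b +152.866ms=2/5b
4) 611.465ms=8/5b +152.866ms=2/5b
Σ=2b of 2 (157bpm 2/4) — PASS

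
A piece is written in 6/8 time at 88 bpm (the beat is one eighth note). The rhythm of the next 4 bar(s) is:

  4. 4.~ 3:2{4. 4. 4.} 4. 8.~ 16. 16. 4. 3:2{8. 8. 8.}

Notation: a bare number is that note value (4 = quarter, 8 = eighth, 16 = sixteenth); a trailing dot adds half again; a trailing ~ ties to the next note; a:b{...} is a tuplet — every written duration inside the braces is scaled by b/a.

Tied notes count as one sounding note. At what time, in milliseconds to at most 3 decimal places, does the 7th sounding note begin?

note 7 onset = 69/4b = 11761.364ms

1. 0.0ms @ 0 + 2045.455ms (3)
2. 2045.455ms @ 3 + 3409.091ms (5)
3. 5454.545ms @ 8 + 1363.636ms (2)
4. 6818.182ms @ 10 + 1363.636ms (2)
5. 8181.818ms @ 12 + 2045.455ms (3)
6. 10227.273ms @ 15 + 1534.091ms (9/4)
7. 11761.364ms @ 69/4 + 511.364ms (3/4)
8. 12272.727ms @ 18 + 2045.455ms (3)
9. 14318.182ms @ 21 + 681.818ms (1)
10. 15000.0ms @ 22 + 681.818ms (1)
11. 15681.818ms @ 23 + 681.818ms (1)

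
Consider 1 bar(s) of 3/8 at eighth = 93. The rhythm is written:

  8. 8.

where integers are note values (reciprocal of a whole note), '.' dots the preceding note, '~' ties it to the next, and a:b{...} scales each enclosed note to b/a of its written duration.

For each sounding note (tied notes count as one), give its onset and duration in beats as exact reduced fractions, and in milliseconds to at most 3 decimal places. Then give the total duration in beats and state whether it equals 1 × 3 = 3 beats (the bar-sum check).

1) 0.0ms=0b +967.742ms=3/2b
2) 967.742ms=3/2b +967.742ms=3/2b
Σ=3b of 3 (93bpm 3/8) — PASS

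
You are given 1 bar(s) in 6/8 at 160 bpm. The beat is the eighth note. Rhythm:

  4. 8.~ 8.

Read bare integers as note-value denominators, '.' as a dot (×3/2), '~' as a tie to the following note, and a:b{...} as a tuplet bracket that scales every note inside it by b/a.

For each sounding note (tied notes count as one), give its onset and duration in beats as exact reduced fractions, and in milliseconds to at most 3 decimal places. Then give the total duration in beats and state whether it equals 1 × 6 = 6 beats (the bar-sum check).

1) 0.0ms=0b +1125.0ms=3b
2) 1125.0ms=3b +1125.0ms=3b
Σ=6b of 6 (160bpm 6/8) — PASS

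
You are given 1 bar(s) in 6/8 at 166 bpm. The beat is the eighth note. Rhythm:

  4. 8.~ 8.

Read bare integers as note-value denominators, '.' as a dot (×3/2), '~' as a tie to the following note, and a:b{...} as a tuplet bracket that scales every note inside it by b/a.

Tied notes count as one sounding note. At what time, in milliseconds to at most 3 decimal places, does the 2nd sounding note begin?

1. 0.0ms @ 0 + 1084.337ms (3)
2. 1084.337ms @ 3 + 1084.337ms (3)

note 2 onset = 3b = 1084.337ms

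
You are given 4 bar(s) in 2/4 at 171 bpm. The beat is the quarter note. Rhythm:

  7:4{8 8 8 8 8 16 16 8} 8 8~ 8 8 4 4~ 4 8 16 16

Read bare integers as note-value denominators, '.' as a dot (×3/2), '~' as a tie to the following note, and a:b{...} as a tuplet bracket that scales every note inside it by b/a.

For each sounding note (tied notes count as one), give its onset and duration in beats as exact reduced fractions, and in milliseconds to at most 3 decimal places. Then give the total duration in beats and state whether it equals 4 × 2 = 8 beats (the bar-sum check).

1) 0.0ms=0b +100.251ms=2/7b
2) 100.251ms=2/7b +100.251ms=2/7b
3) 200.501ms=4/7b +100.251ms=2/7b
4) 300.752ms=6/7b +100.251ms=2/7b
5) 401.003ms=8/7b +100.251ms=2/7b
6) 501.253ms=10/7b +50.125ms=1/7b
7) 551.378ms=11/7b +50.125ms=1/7b
8) 601.504ms=12/7b +100.251ms=2/7b
9) 701.754ms=2b +175.439ms=1/2b
10) 877.193ms=5/2b +350.877ms=1b
11) 1228.07ms=7/2b +175.439ms=1/2b
12) 1403.509ms=4b +350.877ms=1b
13) 1754.386ms=5b +701.754ms=2b
14) 2456.14ms=7b +175.439ms=1/2b
15) 2631.579ms=15/2b +87.719ms=1/4b
16) 2719.298ms=31/4b +87.719ms=1/4b
Σ=8b of 8 (171bpm 2/4) — PASS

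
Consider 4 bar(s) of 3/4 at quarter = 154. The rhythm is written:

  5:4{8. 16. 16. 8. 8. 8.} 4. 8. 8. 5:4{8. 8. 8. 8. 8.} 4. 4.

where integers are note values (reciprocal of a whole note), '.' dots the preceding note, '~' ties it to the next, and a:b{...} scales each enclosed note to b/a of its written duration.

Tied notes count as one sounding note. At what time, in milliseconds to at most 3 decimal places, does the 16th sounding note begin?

note 16 onset = 21/2b = 4090.909ms

1. 0.0ms @ 0 + 233.766ms (3/5)
2. 233.766ms @ 3/5 + 116.883ms (3/10)
3. 350.649ms @ 9/10 + 116.883ms (3/10)
4. 467.532ms @ 6/5 + 233.766ms (3/5)
5. 701.299ms @ 9/5 + 233.766ms (3/5)
6. 935.065ms @ 12/5 + 233.766ms (3/5)
7. 1168.831ms @ 3 + 584.416ms (3/2)
8. 1753.247ms @ 9/2 + 292.208ms (3/4)
9. 2045.455ms @ 21/4 + 292.208ms (3/4)
10. 2337.662ms @ 6 + 233.766ms (3/5)
11. 2571.429ms @ 33/5 + 233.766ms (3/5)
12. 2805.195ms @ 36/5 + 233.766ms (3/5)
13. 3038.961ms @ 39/5 + 233.766ms (3/5)
14. 3272.727ms @ 42/5 + 233.766ms (3/5)
15. 3506.494ms @ 9 + 584.416ms (3/2)
16. 4090.909ms @ 21/2 + 584.416ms (3/2)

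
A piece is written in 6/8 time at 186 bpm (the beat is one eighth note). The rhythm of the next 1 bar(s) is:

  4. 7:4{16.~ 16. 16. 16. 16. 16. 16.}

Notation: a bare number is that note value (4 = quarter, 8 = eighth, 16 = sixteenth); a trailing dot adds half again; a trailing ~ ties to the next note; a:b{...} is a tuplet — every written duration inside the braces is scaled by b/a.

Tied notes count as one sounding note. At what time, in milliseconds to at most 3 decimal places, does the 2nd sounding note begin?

1. 0.0ms @ 0 + 967.742ms (3)
2. 967.742ms @ 3 + 276.498ms (6/7)
3. 1244.24ms @ 27/7 + 138.249ms (3/7)
4. 1382.488ms @ 30/7 + 138.249ms (3/7)
5. 1520.737ms @ 33/7 + 138.249ms (3/7)
6. 1658.986ms @ 36/7 + 138.249ms (3/7)
7. 1797.235ms @ 39/7 + 138.249ms (3/7)

note 2 onset = 3b = 967.742ms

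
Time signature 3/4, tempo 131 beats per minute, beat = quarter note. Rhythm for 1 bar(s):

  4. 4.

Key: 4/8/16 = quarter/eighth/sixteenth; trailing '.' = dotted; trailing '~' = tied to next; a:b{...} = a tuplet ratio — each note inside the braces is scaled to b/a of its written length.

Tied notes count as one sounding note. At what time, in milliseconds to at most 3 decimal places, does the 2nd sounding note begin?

note 2 onset = 3/2b = 687.023ms

1. 0.0ms @ 0 + 687.023ms (3/2)
2. 687.023ms @ 3/2 + 687.023ms (3/2)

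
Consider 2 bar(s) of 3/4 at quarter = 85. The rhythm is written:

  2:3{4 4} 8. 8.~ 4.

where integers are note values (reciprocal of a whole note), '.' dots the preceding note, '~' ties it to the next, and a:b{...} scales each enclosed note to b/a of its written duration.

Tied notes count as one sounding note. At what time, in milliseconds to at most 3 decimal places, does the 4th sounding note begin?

note 4 onset = 15/4b = 2647.059ms

1. 0.0ms @ 0 + 1058.824ms (3/2)
2. 1058.824ms @ 3/2 + 1058.824ms (3/2)
3. 2117.647ms @ 3 + 529.412ms (3/4)
4. 2647.059ms @ 15/4 + 1588.235ms (9/4)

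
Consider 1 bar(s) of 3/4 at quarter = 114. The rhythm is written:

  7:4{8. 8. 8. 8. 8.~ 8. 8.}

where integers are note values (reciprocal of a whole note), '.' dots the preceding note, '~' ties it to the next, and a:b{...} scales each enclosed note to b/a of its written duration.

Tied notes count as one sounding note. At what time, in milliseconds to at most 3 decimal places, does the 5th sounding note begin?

note 5 onset = 12/7b = 902.256ms

1. 0.0ms @ 0 + 225.564ms (3/7)
2. 225.564ms @ 3/7 + 225.564ms (3/7)
3. 451.128ms @ 6/7 + 225.564ms (3/7)
4. 676.692ms @ 9/7 + 225.564ms (3/7)
5. 902.256ms @ 12/7 + 451.128ms (6/7)
6. 1353.383ms @ 18/7 + 225.564ms (3/7)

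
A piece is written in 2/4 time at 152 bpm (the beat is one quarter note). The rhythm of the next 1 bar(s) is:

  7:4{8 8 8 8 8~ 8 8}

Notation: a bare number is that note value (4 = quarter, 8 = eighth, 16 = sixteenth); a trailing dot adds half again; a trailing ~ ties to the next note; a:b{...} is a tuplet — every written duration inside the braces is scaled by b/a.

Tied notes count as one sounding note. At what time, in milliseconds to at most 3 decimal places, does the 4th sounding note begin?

1. 0.0ms @ 0 + 112.782ms (2/7)
2. 112.782ms @ 2/7 + 112.782ms (2/7)
3. 225.564ms @ 4/7 + 112.782ms (2/7)
4. 338.346ms @ 6/7 + 112.782ms (2/7)
5. 451.128ms @ 8/7 + 225.564ms (4/7)
6. 676.692ms @ 12/7 + 112.782ms (2/7)

note 4 onset = 6/7b = 338.346ms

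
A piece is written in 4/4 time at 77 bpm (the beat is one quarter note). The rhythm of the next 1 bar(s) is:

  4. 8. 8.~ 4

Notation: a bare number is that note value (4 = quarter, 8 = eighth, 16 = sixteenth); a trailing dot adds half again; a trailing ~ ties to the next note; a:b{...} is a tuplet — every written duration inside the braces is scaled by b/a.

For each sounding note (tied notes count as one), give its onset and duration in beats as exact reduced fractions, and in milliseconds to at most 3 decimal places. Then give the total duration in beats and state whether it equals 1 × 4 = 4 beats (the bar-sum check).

1) 0.0ms=0b +1168.831ms=3/2b
2) 1168.831ms=3/2b +584.416ms=3/4b
3) 1753.247ms=9/4b +1363.636ms=7/4b
Σ=4b of 4 (77bpm 4/4) — PASS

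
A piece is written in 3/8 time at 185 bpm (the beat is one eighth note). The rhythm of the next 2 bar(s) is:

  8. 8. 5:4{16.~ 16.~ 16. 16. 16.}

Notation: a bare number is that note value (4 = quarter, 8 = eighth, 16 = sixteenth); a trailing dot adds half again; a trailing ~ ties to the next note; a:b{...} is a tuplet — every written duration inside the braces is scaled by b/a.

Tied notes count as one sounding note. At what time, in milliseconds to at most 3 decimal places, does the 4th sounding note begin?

note 4 onset = 24/5b = 1556.757ms

1. 0.0ms @ 0 + 486.486ms (3/2)
2. 486.486ms @ 3/2 + 486.486ms (3/2)
3. 972.973ms @ 3 + 583.784ms (9/5)
4. 1556.757ms @ 24/5 + 194.595ms (3/5)
5. 1751.351ms @ 27/5 + 194.595ms (3/5)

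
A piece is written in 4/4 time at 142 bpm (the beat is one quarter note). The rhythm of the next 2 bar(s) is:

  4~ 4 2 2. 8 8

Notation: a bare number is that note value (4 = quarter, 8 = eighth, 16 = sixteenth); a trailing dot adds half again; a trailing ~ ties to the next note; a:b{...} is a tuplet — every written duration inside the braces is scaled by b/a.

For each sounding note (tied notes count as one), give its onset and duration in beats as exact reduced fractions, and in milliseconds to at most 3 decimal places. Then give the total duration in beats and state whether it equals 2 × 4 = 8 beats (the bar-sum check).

1) 0.0ms=0b +845.07ms=2b
2) 845.07ms=2b +845.07ms=2b
3) 1690.141ms=4b +1267.606ms=3b
4) 2957.746ms=7b +211.268ms=1/2b
5) 3169.014ms=15/2b +211.268ms=1/2b
Σ=8b of 8 (142bpm 4/4) — PASS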